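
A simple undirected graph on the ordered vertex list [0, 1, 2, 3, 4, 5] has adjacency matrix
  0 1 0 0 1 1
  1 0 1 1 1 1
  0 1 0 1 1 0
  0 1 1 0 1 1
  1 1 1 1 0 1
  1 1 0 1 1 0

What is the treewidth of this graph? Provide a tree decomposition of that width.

Every bag has size at most 4, so the width is 4 − 1 = 3 and tw(G) ≤ 3. Conversely, {0, 1, 4, 5} is a clique of size 4, and the vertices of any clique must share a bag in every tree decomposition; so some bag has ≥ 4 vertices and tw(G) ≥ 3. Therefore the treewidth is 3.

Treewidth 3.
Bags: B1 = {1, 3, 4, 5}  B2 = {0, 1, 4, 5}  B3 = {1, 2, 3, 4}
Tree: B1–B2, B1–B3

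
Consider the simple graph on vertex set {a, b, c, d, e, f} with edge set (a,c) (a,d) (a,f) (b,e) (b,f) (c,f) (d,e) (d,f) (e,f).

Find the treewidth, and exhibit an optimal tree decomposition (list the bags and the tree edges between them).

Treewidth 2.
Bags: B1 = {a, c, f}  B2 = {a, d, f}  B3 = {d, e, f}  B4 = {b, e, f}
Tree: B1–B2, B2–B3, B3–B4

Each bag holds 3 vertices, so the decomposition has width 2, which upper-bounds the treewidth. For the lower bound, the 3 vertices {d, e, f} are pairwise adjacent, and any tree decomposition puts a clique entirely inside one bag — forcing width ≥ 2. Therefore the treewidth is 2.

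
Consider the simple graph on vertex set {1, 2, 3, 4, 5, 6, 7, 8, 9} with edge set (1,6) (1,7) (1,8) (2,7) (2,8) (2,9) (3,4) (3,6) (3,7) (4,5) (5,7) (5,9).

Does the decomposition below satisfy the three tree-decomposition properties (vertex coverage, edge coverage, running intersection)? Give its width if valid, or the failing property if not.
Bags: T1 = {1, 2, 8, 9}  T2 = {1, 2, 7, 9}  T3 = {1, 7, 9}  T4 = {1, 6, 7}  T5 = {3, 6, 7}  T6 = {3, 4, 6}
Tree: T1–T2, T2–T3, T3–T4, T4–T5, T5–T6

No — vertex 5 appears in no bag.

A tree decomposition must satisfy three properties: every vertex lies in some bag; for every edge, both endpoints lie together in some bag; and for every vertex, the bags containing it form a connected subtree. Here vertex 5 appears in no bag, so the decomposition is invalid.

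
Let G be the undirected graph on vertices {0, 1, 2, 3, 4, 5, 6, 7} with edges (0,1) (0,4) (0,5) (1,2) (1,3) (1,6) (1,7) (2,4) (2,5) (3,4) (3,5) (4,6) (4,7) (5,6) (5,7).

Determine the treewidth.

A width-3 tree decomposition is:
Bags: B1 = {1, 3, 4, 5}  B2 = {0, 1, 4, 5}  B3 = {1, 2, 4, 5}  B4 = {1, 4, 5, 7}  B5 = {1, 4, 5, 6}
Tree: B1–B2, B2–B3, B3–B4, B4–B5
The largest bag has 4 vertices, giving width 3; this decomposition certifies tw(G) ≤ 3. For the lower bound: the 4 vertex sets {1,3}, {0,5}, {4}, {2} are disjoint, each induces a connected subgraph, and every pair is joined by at least one edge of G. Contracting each set to a single vertex therefore yields K_{4} as a minor, and since treewidth is minor-monotone, tw(G) ≥ tw(K_{4}) = 3. Combining the bounds, tw(G) = 3.

3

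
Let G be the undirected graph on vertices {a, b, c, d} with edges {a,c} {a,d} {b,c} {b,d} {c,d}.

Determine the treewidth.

2

A width-2 tree decomposition is:
Bags: B1 = {b, c, d}  B2 = {a, c, d}
Tree: B1–B2
Every bag has size at most 3, so the width is 3 − 1 = 2 and tw(G) ≤ 2. On the other hand G contains the 3-clique {a, c, d}. A clique must lie in a single bag of any decomposition, so no decomposition can have width below 2. Therefore the treewidth is 2.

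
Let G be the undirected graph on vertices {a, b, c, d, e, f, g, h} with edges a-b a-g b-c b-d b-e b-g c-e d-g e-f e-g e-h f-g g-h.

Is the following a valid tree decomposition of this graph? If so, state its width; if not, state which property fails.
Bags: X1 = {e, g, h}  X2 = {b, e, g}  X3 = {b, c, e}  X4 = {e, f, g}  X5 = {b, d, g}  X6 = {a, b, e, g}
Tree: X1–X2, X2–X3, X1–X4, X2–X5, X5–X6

A tree decomposition must satisfy three properties: every vertex lies in some bag; for every edge, both endpoints lie together in some bag; and for every vertex, the bags containing it form a connected subtree. Here bags containing vertex e are not connected in the tree, so the decomposition is invalid.

No — bags containing vertex e are not connected in the tree.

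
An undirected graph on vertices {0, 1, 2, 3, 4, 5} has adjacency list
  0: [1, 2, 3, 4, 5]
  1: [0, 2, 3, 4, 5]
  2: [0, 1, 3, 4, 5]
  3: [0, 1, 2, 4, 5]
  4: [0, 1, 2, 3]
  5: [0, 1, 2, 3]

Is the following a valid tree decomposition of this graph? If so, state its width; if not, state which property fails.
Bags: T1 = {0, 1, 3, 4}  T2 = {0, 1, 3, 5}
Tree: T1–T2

A tree decomposition must satisfy three properties: every vertex lies in some bag; for every edge, both endpoints lie together in some bag; and for every vertex, the bags containing it form a connected subtree. Here vertex 2 appears in no bag, so the decomposition is invalid.

No — vertex 2 appears in no bag.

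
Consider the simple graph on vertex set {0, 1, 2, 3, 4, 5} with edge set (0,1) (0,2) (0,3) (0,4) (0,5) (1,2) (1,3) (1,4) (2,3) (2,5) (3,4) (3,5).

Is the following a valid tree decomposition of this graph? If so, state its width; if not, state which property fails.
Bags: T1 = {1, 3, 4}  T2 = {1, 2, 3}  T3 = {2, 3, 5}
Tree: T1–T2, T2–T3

No — vertex 0 appears in no bag.

A tree decomposition must satisfy three properties: every vertex lies in some bag; for every edge, both endpoints lie together in some bag; and for every vertex, the bags containing it form a connected subtree. Here vertex 0 appears in no bag, so the decomposition is invalid.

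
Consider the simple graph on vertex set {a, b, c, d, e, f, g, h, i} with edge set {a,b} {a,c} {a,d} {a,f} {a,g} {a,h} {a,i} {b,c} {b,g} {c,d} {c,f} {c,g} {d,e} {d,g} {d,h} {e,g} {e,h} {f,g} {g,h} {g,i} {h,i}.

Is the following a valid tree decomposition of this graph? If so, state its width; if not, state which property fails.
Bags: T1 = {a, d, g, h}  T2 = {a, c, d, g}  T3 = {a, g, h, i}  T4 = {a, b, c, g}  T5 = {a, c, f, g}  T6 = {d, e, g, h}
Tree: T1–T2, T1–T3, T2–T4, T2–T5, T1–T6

Yes; width 3.

Every vertex of G appears in some bag (union = {a, b, c, d, e, f, g, h, i}); every edge is covered by a bag; and for each vertex v the set of bags containing v is connected in the bag tree. The decomposition is therefore valid. The largest bag has 4 vertices, so the width is 3.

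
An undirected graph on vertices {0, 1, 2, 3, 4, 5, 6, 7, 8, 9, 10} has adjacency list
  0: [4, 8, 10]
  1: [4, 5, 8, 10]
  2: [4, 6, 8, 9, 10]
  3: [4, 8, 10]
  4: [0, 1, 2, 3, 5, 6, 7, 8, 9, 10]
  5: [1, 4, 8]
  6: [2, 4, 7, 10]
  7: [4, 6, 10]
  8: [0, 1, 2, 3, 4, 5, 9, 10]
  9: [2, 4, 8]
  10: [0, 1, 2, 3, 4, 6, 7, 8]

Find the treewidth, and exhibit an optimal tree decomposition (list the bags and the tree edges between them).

Treewidth 3.
One such decomposition:
Bags: B1 = {2, 4, 6, 10}  B2 = {2, 4, 8, 10}  B3 = {0, 4, 8, 10}  B4 = {2, 4, 8, 9}  B5 = {1, 4, 8, 10}  B6 = {3, 4, 8, 10}  B7 = {1, 4, 5, 8}  B8 = {4, 6, 7, 10}
Tree: B1–B2, B2–B3, B2–B4, B3–B5, B2–B6, B5–B7, B1–B8

Every bag has size at most 4, so the width is 4 − 1 = 3 and tw(G) ≤ 3. Conversely, {2, 4, 8, 9} is a clique of size 4, and the vertices of any clique must share a bag in every tree decomposition; so some bag has ≥ 4 vertices and tw(G) ≥ 3. Hence tw(G) = 3 exactly.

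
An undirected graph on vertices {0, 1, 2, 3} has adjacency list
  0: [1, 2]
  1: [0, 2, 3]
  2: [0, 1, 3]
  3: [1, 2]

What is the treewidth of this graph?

2

A width-2 tree decomposition is:
Bags: B1 = {0, 1, 2}  B2 = {1, 2, 3}
Tree: B1–B2
Every bag has size at most 3, so the width is 3 − 1 = 2 and tw(G) ≤ 2. On the other hand G contains the 3-clique {0, 1, 2}. A clique must lie in a single bag of any decomposition, so no decomposition can have width below 2. Combining the bounds, tw(G) = 2.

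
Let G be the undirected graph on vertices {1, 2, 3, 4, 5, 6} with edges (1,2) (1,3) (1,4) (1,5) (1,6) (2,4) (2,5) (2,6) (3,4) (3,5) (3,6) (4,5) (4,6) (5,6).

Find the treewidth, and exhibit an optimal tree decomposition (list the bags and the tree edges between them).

Treewidth 4.
One such decomposition:
Bags: B1 = {1, 3, 4, 5, 6}  B2 = {1, 2, 4, 5, 6}
Tree: B1–B2

Each bag holds 5 vertices, so the decomposition has width 4, which upper-bounds the treewidth. Conversely, {1, 2, 4, 5, 6} is a clique of size 5, and the vertices of any clique must share a bag in every tree decomposition; so some bag has ≥ 5 vertices and tw(G) ≥ 4. Combining the bounds, tw(G) = 4.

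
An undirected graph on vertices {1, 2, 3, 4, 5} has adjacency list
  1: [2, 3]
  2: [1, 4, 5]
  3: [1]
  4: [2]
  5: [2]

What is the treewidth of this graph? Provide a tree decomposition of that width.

Treewidth 1.
One such decomposition:
Bags: B1 = {1, 2}  B2 = {2, 5}  B3 = {1, 3}  B4 = {2, 4}
Tree: B1–B2, B1–B3, B2–B4

The largest bag has 2 vertices, giving width 1; this decomposition certifies tw(G) ≤ 1. Since G has at least one edge (e.g. 1–2), it is not an edgeless graph, so tw(G) ≥ 1. The upper and lower bounds meet at 1, so that is the treewidth.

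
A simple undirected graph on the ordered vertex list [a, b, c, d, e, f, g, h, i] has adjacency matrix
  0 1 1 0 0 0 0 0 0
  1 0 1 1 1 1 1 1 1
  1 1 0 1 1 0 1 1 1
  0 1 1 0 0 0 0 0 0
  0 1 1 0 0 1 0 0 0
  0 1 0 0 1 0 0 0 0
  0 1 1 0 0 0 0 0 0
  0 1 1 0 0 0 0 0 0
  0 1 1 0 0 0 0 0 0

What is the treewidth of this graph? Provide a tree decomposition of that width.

Treewidth 2.
One optimal decomposition is:
Bags: B1 = {a, b, c}  B2 = {b, c, g}  B3 = {b, c, e}  B4 = {b, e, f}  B5 = {b, c, i}  B6 = {b, c, h}  B7 = {b, c, d}
Tree: B1–B2, B1–B3, B3–B4, B2–B5, B2–B6, B2–B7

The largest bag has 3 vertices, giving width 2; this decomposition certifies tw(G) ≤ 2. Conversely, {b, c, d} is a clique of size 3, and the vertices of any clique must share a bag in every tree decomposition; so some bag has ≥ 3 vertices and tw(G) ≥ 2. Combining the bounds, tw(G) = 2.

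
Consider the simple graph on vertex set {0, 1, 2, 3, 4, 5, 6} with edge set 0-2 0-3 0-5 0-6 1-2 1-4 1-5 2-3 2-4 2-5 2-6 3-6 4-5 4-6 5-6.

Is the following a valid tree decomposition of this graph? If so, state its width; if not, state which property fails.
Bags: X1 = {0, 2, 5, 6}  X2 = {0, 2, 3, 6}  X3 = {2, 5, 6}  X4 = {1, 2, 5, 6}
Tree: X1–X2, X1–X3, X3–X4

No — vertex 4 appears in no bag.

A tree decomposition must satisfy three properties: every vertex lies in some bag; for every edge, both endpoints lie together in some bag; and for every vertex, the bags containing it form a connected subtree. Here vertex 4 appears in no bag, so the decomposition is invalid.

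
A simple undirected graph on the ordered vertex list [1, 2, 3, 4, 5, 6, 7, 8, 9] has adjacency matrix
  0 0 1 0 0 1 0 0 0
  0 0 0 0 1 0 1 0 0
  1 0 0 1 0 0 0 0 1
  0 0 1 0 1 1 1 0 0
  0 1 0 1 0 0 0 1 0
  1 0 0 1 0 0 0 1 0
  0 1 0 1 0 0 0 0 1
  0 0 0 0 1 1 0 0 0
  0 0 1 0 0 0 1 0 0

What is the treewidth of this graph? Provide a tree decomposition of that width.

Treewidth 3.
One such decomposition:
Bags: B1 = {2, 5, 6, 8}  B2 = {2, 4, 5, 6}  B3 = {2, 4, 6, 7}  B4 = {1, 4, 6, 7}  B5 = {1, 3, 4, 7}  B6 = {1, 3, 7, 9}
Tree: B1–B2, B2–B3, B3–B4, B4–B5, B5–B6

Each bag holds 4 vertices, so the decomposition has width 3, which upper-bounds the treewidth. For the lower bound: the 4 vertex sets {2,5,8}, {6}, {4}, {1,3,7,9} are disjoint, each induces a connected subgraph, and every pair is joined by at least one edge of G. Contracting each set to a single vertex therefore yields K_{4} as a minor, and since treewidth is minor-monotone, tw(G) ≥ tw(K_{4}) = 3. Therefore the treewidth is 3.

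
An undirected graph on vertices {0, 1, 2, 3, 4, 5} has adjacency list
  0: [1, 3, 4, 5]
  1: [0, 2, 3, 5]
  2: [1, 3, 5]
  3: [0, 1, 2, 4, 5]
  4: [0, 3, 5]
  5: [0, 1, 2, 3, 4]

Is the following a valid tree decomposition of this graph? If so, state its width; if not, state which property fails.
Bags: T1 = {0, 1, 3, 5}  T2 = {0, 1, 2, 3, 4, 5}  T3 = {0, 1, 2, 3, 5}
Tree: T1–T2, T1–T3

No — bags containing vertex 2 are not connected in the tree.

A tree decomposition must satisfy three properties: every vertex lies in some bag; for every edge, both endpoints lie together in some bag; and for every vertex, the bags containing it form a connected subtree. Here bags containing vertex 2 are not connected in the tree, so the decomposition is invalid.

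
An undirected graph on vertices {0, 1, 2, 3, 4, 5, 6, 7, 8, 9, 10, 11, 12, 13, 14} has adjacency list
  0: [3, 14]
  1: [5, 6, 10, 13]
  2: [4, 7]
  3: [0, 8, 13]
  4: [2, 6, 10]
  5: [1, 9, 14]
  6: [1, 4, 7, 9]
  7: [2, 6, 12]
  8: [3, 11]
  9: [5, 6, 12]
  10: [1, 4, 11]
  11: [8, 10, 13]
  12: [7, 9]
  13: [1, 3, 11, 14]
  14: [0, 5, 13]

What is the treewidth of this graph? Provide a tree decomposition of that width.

The largest bag has 4 vertices, giving width 3; this decomposition certifies tw(G) ≤ 3. For the lower bound: the 4 vertex sets {2,7,12}, {9}, {6}, {1,4,5,10} are disjoint, each induces a connected subgraph, and every pair is joined by at least one edge of G. Contracting each set to a single vertex therefore yields K_{4} as a minor, and since treewidth is minor-monotone, tw(G) ≥ tw(K_{4}) = 3. Hence tw(G) = 3 exactly.

Treewidth 3.
Bags: B1 = {2, 7, 9, 12}  B2 = {2, 6, 7, 9}  B3 = {2, 4, 6, 9}  B4 = {4, 5, 6, 9}  B5 = {1, 4, 5, 6}  B6 = {1, 4, 5, 10}  B7 = {1, 5, 10, 14}  B8 = {1, 10, 13, 14}  B9 = {10, 11, 13, 14}  B10 = {0, 11, 13, 14}  B11 = {0, 3, 11, 13}  B12 = {0, 3, 8, 11}
Tree: B1–B2, B2–B3, B3–B4, B4–B5, B5–B6, B6–B7, B7–B8, B8–B9, B9–B10, B10–B11, B11–B12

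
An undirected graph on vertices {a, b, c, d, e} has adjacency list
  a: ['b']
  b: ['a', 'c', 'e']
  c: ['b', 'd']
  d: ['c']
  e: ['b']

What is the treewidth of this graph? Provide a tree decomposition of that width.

Treewidth 1.
Bags: B1 = {b, e}  B2 = {b, c}  B3 = {c, d}  B4 = {a, b}
Tree: B1–B2, B2–B3, B1–B4

Every bag has size at most 2, so the width is 2 − 1 = 1 and tw(G) ≤ 1. G has an edge, so its treewidth is at least 1. Hence tw(G) = 1 exactly.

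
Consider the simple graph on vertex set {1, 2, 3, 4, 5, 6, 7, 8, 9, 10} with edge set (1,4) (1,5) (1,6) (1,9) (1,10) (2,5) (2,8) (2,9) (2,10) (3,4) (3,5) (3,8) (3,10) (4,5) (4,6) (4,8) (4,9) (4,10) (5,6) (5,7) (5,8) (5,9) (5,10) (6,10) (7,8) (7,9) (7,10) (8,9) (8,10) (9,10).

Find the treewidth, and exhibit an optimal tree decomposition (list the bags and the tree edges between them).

The largest bag has 5 vertices, giving width 4; this decomposition certifies tw(G) ≤ 4. On the other hand G contains the 5-clique {2, 5, 8, 9, 10}. A clique must lie in a single bag of any decomposition, so no decomposition can have width below 4. Therefore the treewidth is 4.

Treewidth 4.
One optimal decomposition is:
Bags: B1 = {5, 7, 8, 9, 10}  B2 = {4, 5, 8, 9, 10}  B3 = {2, 5, 8, 9, 10}  B4 = {3, 4, 5, 8, 10}  B5 = {1, 4, 5, 9, 10}  B6 = {1, 4, 5, 6, 10}
Tree: B1–B2, B2–B3, B2–B4, B2–B5, B5–B6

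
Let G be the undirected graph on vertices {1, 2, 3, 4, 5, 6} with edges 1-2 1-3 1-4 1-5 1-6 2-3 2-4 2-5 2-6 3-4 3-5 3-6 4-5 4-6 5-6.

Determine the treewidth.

A width-5 tree decomposition is:
Bags: B1 = {1, 2, 3, 4, 5, 6}
Tree: (single bag)
With just one bag of size 6, the width is 6 − 1 = 5, so tw(G) ≤ 5. On the other hand G contains the 6-clique {1, 2, 3, 4, 5, 6}. A clique must lie in a single bag of any decomposition, so no decomposition can have width below 5. Therefore the treewidth is 5.

5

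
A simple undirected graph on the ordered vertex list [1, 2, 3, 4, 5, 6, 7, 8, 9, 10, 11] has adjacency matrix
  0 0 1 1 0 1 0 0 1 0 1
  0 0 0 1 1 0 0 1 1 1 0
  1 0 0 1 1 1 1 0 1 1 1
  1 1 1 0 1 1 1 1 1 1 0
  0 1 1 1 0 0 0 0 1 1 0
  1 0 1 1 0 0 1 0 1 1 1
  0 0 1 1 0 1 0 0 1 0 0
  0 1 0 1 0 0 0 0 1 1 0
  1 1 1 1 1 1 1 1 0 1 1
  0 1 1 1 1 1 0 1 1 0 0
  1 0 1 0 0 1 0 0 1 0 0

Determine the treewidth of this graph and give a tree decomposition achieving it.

Treewidth 4.
Bags: B1 = {1, 3, 4, 6, 9}  B2 = {3, 4, 6, 7, 9}  B3 = {1, 3, 6, 9, 11}  B4 = {3, 4, 6, 9, 10}  B5 = {3, 4, 5, 9, 10}  B6 = {2, 4, 5, 9, 10}  B7 = {2, 4, 8, 9, 10}
Tree: B1–B2, B1–B3, B1–B4, B4–B5, B5–B6, B6–B7

Each bag holds 5 vertices, so the decomposition has width 4, which upper-bounds the treewidth. Conversely, {1, 3, 6, 9, 11} is a clique of size 5, and the vertices of any clique must share a bag in every tree decomposition; so some bag has ≥ 5 vertices and tw(G) ≥ 4. Combining the bounds, tw(G) = 4.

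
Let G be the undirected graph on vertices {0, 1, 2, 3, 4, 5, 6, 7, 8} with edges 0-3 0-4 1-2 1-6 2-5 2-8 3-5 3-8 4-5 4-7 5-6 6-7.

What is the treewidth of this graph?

A width-3 tree decomposition is:
Bags: B1 = {0, 2, 3, 8}  B2 = {0, 2, 3, 5}  B3 = {0, 2, 4, 5}  B4 = {1, 2, 4, 5}  B5 = {1, 4, 5, 6}  B6 = {1, 4, 6, 7}
Tree: B1–B2, B2–B3, B3–B4, B4–B5, B5–B6
Every bag has size at most 4, so the width is 4 − 1 = 3 and tw(G) ≤ 3. For the lower bound: the 4 vertex sets {0,3,8}, {2}, {5}, {1,4,6,7} are disjoint, each induces a connected subgraph, and every pair is joined by at least one edge of G. Contracting each set to a single vertex therefore yields K_{4} as a minor, and since treewidth is minor-monotone, tw(G) ≥ tw(K_{4}) = 3. The upper and lower bounds meet at 3, so that is the treewidth.

3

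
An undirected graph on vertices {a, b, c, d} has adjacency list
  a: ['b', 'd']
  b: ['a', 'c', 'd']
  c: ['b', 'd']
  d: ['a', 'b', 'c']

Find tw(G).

2

A width-2 tree decomposition is:
Bags: B1 = {b, c, d}  B2 = {a, b, d}
Tree: B1–B2
Each bag holds 3 vertices, so the decomposition has width 2, which upper-bounds the treewidth. On the other hand G contains the 3-clique {b, c, d}. A clique must lie in a single bag of any decomposition, so no decomposition can have width below 2. Hence tw(G) = 2 exactly.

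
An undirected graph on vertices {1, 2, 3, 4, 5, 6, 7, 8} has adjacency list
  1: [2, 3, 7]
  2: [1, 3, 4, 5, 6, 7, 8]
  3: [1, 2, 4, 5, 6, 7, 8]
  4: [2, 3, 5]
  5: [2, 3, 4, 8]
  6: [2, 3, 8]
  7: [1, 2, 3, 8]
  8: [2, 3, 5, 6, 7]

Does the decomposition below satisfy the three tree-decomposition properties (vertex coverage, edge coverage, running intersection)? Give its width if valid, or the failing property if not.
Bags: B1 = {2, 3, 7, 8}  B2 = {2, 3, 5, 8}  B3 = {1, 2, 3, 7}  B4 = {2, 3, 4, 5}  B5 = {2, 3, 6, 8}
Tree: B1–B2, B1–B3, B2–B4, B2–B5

Vertex coverage: the bags together contain {1, 2, 3, 4, 5, 6, 7, 8}, the full vertex set. Edge coverage: each edge of G has both endpoints in at least one bag. Running intersection: for every vertex, the bags containing it form a connected subtree. All three properties hold, so this is a valid tree decomposition of width max|bag| − 1 = 3, and hence tw(G) ≤ 3.

Yes; width 3.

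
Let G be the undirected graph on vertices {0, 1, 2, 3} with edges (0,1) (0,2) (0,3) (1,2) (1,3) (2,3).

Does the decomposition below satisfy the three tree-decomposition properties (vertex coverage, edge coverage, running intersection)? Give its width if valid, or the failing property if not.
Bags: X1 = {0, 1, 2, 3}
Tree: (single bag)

Vertex coverage: the bags together contain {0, 1, 2, 3}, the full vertex set. Edge coverage: each edge of G has both endpoints in at least one bag. Running intersection: for every vertex, the bags containing it form a connected subtree. All three properties hold, so this is a valid tree decomposition of width max|bag| − 1 = 3, and hence tw(G) ≤ 3.

Yes; width 3.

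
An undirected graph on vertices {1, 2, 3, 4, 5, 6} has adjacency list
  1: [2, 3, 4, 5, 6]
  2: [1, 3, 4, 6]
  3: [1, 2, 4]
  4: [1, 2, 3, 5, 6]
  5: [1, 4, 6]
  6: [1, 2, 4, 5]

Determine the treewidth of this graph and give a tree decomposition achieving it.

Treewidth 3.
One optimal decomposition is:
Bags: B1 = {1, 2, 4, 6}  B2 = {1, 2, 3, 4}  B3 = {1, 4, 5, 6}
Tree: B1–B2, B1–B3

The largest bag has 4 vertices, giving width 3; this decomposition certifies tw(G) ≤ 3. Conversely, {1, 2, 3, 4} is a clique of size 4, and the vertices of any clique must share a bag in every tree decomposition; so some bag has ≥ 4 vertices and tw(G) ≥ 3. Therefore the treewidth is 3.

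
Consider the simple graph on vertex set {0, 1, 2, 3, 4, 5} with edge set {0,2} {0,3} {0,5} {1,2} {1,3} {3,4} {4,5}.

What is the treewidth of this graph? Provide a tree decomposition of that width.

Treewidth 2.
Bags: B1 = {0, 4, 5}  B2 = {0, 3, 4}  B3 = {0, 2, 3}  B4 = {1, 2, 3}
Tree: B1–B2, B2–B3, B3–B4

The largest bag has 3 vertices, giving width 2; this decomposition certifies tw(G) ≤ 2. The edges 5–4–3–0–5 form a cycle, so G is not a tree and its treewidth is at least 2. Combining the bounds, tw(G) = 2.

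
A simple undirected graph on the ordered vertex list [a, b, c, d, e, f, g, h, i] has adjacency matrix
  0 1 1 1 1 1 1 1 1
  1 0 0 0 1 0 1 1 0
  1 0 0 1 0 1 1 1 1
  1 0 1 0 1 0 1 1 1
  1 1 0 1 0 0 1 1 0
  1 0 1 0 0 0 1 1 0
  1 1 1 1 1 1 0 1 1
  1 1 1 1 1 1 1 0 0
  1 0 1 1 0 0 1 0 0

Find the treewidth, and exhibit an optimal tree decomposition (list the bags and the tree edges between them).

Treewidth 4.
One optimal decomposition is:
Bags: B1 = {a, d, e, g, h}  B2 = {a, b, e, g, h}  B3 = {a, c, d, g, h}  B4 = {a, c, f, g, h}  B5 = {a, c, d, g, i}
Tree: B1–B2, B1–B3, B3–B4, B3–B5

Each bag holds 5 vertices, so the decomposition has width 4, which upper-bounds the treewidth. For the lower bound, the 5 vertices {a, d, e, g, h} are pairwise adjacent, and any tree decomposition puts a clique entirely inside one bag — forcing width ≥ 4. Combining the bounds, tw(G) = 4.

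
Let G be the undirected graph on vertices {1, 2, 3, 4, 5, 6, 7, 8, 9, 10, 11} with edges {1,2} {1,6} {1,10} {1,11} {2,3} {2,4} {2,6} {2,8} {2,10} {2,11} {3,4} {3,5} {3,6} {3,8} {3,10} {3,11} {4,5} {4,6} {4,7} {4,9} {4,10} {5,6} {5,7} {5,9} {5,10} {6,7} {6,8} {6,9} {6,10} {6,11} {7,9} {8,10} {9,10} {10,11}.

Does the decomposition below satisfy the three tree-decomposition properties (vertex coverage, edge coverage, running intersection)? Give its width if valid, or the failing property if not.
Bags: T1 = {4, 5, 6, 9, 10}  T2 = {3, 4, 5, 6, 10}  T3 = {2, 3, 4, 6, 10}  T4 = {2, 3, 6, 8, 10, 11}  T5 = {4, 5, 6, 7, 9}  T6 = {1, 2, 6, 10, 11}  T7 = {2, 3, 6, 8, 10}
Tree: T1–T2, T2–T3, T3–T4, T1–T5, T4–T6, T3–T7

No — bags containing vertex 8 are not connected in the tree.

A tree decomposition must satisfy three properties: every vertex lies in some bag; for every edge, both endpoints lie together in some bag; and for every vertex, the bags containing it form a connected subtree. Here bags containing vertex 8 are not connected in the tree, so the decomposition is invalid.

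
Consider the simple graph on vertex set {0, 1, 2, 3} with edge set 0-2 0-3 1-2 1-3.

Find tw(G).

2

A width-2 tree decomposition is:
Bags: B1 = {1, 2, 3}  B2 = {0, 2, 3}
Tree: B1–B2
Each bag holds 3 vertices, so the decomposition has width 2, which upper-bounds the treewidth. Since 2–1–3–0–2 is a cycle in G, G is not acyclic. Forests are exactly the graphs of treewidth ≤ 1, so tw(G) ≥ 2. Therefore the treewidth is 2.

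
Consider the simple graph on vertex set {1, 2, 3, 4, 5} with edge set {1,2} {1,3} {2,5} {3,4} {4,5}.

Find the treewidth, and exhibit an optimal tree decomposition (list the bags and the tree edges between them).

Each bag holds 3 vertices, so the decomposition has width 2, which upper-bounds the treewidth. The edges 2–1–3–4–5–2 form a cycle, so G is not a tree and its treewidth is at least 2. Hence tw(G) = 2 exactly.

Treewidth 2.
One optimal decomposition is:
Bags: B1 = {1, 2, 3}  B2 = {2, 3, 4}  B3 = {2, 4, 5}
Tree: B1–B2, B2–B3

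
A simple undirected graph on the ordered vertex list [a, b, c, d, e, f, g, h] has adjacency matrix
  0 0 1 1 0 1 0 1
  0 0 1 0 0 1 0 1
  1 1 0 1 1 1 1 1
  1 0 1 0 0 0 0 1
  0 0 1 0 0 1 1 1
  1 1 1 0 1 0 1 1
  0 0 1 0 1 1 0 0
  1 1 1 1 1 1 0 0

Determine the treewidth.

3

A width-3 tree decomposition is:
Bags: B1 = {c, e, f, h}  B2 = {c, e, f, g}  B3 = {b, c, f, h}  B4 = {a, c, f, h}  B5 = {a, c, d, h}
Tree: B1–B2, B1–B3, B1–B4, B4–B5
The largest bag has 4 vertices, giving width 3; this decomposition certifies tw(G) ≤ 3. For the lower bound, the 4 vertices {a, c, d, h} are pairwise adjacent, and any tree decomposition puts a clique entirely inside one bag — forcing width ≥ 3. Combining the bounds, tw(G) = 3.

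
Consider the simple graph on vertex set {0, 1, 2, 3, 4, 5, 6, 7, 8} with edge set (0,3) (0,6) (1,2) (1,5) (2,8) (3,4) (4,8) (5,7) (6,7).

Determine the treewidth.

2

A width-2 tree decomposition is:
Bags: B1 = {5, 6, 7}  B2 = {1, 5, 6}  B3 = {1, 2, 6}  B4 = {2, 6, 8}  B5 = {4, 6, 8}  B6 = {3, 4, 6}  B7 = {0, 3, 6}
Tree: B1–B2, B2–B3, B3–B4, B4–B5, B5–B6, B6–B7
The largest bag has 3 vertices, giving width 2; this decomposition certifies tw(G) ≤ 2. Since 6–7–5–1–2–8–4–3–0–6 is a cycle in G, G is not acyclic. Forests are exactly the graphs of treewidth ≤ 1, so tw(G) ≥ 2. Hence tw(G) = 2 exactly.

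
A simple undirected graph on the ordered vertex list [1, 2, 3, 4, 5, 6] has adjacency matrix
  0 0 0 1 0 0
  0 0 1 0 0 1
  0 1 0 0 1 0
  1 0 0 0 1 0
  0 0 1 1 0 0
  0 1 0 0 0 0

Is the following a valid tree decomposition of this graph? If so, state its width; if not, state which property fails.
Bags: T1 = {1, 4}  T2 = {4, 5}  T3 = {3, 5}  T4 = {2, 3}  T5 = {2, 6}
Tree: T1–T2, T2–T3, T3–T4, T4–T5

Yes; width 1.

Vertex coverage: the bags together contain {1, 2, 3, 4, 5, 6}, the full vertex set. Edge coverage: each edge of G has both endpoints in at least one bag. Running intersection: for every vertex, the bags containing it form a connected subtree. All three properties hold, so this is a valid tree decomposition of width max|bag| − 1 = 1, and hence tw(G) ≤ 1.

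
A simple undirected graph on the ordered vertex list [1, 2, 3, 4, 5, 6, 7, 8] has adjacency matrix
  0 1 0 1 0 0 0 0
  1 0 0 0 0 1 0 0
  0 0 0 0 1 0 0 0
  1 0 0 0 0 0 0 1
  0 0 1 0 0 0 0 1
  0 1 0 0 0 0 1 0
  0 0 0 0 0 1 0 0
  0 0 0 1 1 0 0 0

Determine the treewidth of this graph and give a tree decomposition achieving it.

Treewidth 1.
One optimal decomposition is:
Bags: B1 = {3, 5}  B2 = {5, 8}  B3 = {4, 8}  B4 = {1, 4}  B5 = {1, 2}  B6 = {2, 6}  B7 = {6, 7}
Tree: B1–B2, B2–B3, B3–B4, B4–B5, B5–B6, B6–B7

The largest bag has 2 vertices, giving width 1; this decomposition certifies tw(G) ≤ 1. Since G has at least one edge (e.g. 3–5), it is not an edgeless graph, so tw(G) ≥ 1. Therefore the treewidth is 1.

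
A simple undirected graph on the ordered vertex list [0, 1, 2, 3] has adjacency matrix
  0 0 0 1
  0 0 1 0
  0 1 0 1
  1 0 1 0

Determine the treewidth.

1

A width-1 tree decomposition is:
Bags: B1 = {1, 2}  B2 = {2, 3}  B3 = {0, 3}
Tree: B1–B2, B2–B3
Every bag has size at most 2, so the width is 2 − 1 = 1 and tw(G) ≤ 1. G has an edge, so its treewidth is at least 1. The upper and lower bounds meet at 1, so that is the treewidth.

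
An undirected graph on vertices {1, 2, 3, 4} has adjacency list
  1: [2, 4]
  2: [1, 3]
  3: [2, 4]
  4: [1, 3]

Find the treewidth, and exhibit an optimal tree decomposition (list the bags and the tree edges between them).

Treewidth 2.
One such decomposition:
Bags: B1 = {1, 2, 4}  B2 = {2, 3, 4}
Tree: B1–B2

The largest bag has 3 vertices, giving width 2; this decomposition certifies tw(G) ≤ 2. For the lower bound, G contains the cycle 4–1–2–3–4, so G is not a forest; only forests have treewidth ≤ 1, hence tw(G) ≥ 2. Combining the bounds, tw(G) = 2.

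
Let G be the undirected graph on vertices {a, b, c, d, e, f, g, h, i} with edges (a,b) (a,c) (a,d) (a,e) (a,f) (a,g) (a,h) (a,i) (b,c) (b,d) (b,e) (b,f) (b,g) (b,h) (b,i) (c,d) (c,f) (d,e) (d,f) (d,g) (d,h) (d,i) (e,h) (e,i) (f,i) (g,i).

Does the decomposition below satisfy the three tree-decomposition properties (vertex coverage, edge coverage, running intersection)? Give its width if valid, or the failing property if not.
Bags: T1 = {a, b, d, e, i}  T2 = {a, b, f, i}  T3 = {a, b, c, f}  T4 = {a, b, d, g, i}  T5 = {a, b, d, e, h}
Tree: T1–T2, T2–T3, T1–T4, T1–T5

A tree decomposition must satisfy three properties: every vertex lies in some bag; for every edge, both endpoints lie together in some bag; and for every vertex, the bags containing it form a connected subtree. Here edge (d,f) lies in no bag, so the decomposition is invalid.

No — edge (d,f) lies in no bag.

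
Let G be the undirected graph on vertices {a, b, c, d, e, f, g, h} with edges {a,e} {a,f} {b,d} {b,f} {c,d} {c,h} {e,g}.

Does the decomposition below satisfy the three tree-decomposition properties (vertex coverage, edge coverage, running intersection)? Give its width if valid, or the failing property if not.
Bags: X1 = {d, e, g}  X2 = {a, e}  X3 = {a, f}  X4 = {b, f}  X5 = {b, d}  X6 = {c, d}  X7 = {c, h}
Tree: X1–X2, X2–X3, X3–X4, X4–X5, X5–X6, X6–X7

A tree decomposition must satisfy three properties: every vertex lies in some bag; for every edge, both endpoints lie together in some bag; and for every vertex, the bags containing it form a connected subtree. Here bags containing vertex d are not connected in the tree, so the decomposition is invalid.

No — bags containing vertex d are not connected in the tree.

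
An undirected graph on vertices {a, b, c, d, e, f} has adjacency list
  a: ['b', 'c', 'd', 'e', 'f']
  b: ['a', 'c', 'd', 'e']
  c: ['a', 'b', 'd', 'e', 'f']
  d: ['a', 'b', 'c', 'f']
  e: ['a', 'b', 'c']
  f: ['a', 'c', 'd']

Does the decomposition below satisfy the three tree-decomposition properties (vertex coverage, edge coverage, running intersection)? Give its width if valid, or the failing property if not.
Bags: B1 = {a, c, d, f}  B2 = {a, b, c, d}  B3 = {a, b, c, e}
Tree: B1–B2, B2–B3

Vertex coverage: the bags together contain {a, b, c, d, e, f}, the full vertex set. Edge coverage: each edge of G has both endpoints in at least one bag. Running intersection: for every vertex, the bags containing it form a connected subtree. All three properties hold, so this is a valid tree decomposition of width max|bag| − 1 = 3, and hence tw(G) ≤ 3.

Yes; width 3.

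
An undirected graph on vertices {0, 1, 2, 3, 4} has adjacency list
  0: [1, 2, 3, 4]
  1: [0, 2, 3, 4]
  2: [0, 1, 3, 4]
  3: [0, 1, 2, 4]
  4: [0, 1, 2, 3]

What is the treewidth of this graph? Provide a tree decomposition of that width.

With just one bag of size 5, the width is 5 − 1 = 4, so tw(G) ≤ 4. Conversely, {0, 1, 2, 3, 4} is a clique of size 5, and the vertices of any clique must share a bag in every tree decomposition; so some bag has ≥ 5 vertices and tw(G) ≥ 4. Combining the bounds, tw(G) = 4.

Treewidth 4.
Bags: B1 = {0, 1, 2, 3, 4}
Tree: (single bag)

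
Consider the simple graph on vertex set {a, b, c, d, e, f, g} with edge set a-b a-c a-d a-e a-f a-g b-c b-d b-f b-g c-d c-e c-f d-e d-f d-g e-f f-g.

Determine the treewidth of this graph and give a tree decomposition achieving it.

Treewidth 4.
One such decomposition:
Bags: B1 = {a, b, c, d, f}  B2 = {a, b, d, f, g}  B3 = {a, c, d, e, f}
Tree: B1–B2, B1–B3

Every bag has size at most 5, so the width is 5 − 1 = 4 and tw(G) ≤ 4. On the other hand G contains the 5-clique {a, b, d, f, g}. A clique must lie in a single bag of any decomposition, so no decomposition can have width below 4. Hence tw(G) = 4 exactly.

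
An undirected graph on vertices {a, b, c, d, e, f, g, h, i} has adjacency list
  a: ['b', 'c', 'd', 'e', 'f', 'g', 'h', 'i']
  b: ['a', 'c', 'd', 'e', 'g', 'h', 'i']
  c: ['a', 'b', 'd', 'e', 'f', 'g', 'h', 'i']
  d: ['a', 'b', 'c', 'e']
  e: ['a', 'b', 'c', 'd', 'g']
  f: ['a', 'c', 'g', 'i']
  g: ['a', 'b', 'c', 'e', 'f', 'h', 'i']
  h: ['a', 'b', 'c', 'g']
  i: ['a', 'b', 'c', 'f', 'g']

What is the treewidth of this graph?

A width-4 tree decomposition is:
Bags: B1 = {a, b, c, g, i}  B2 = {a, b, c, g, h}  B3 = {a, b, c, e, g}  B4 = {a, b, c, d, e}  B5 = {a, c, f, g, i}
Tree: B1–B2, B1–B3, B3–B4, B1–B5
Each bag holds 5 vertices, so the decomposition has width 4, which upper-bounds the treewidth. For the lower bound, the 5 vertices {a, b, c, d, e} are pairwise adjacent, and any tree decomposition puts a clique entirely inside one bag — forcing width ≥ 4. Hence tw(G) = 4 exactly.

4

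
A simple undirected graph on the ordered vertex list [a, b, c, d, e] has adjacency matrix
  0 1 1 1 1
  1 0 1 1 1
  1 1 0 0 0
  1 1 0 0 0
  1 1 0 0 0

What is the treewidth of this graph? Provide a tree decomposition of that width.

Treewidth 2.
One such decomposition:
Bags: B1 = {a, b, d}  B2 = {a, b, c}  B3 = {a, b, e}
Tree: B1–B2, B2–B3

Each bag holds 3 vertices, so the decomposition has width 2, which upper-bounds the treewidth. Conversely, {a, b, d} is a clique of size 3, and the vertices of any clique must share a bag in every tree decomposition; so some bag has ≥ 3 vertices and tw(G) ≥ 2. Hence tw(G) = 2 exactly.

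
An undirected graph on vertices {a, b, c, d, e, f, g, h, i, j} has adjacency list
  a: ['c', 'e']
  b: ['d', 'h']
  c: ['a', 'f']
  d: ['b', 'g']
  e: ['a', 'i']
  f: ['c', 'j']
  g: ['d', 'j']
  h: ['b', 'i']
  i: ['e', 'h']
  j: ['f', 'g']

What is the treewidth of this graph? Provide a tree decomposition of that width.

Treewidth 2.
One optimal decomposition is:
Bags: B1 = {b, h, i}  B2 = {b, e, i}  B3 = {a, b, e}  B4 = {a, b, c}  B5 = {b, c, f}  B6 = {b, f, j}  B7 = {b, g, j}  B8 = {b, d, g}
Tree: B1–B2, B2–B3, B3–B4, B4–B5, B5–B6, B6–B7, B7–B8

Every bag has size at most 3, so the width is 3 − 1 = 2 and tw(G) ≤ 2. The edges b–h–i–e–a–c–f–j–g–d–b form a cycle, so G is not a tree and its treewidth is at least 2. Combining the bounds, tw(G) = 2.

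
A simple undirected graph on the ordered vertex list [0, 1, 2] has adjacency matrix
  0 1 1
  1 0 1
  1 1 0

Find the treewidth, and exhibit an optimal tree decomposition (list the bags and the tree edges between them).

A single bag containing all 3 vertices is trivially a valid decomposition of width 2. On the other hand G contains the 3-clique {0, 1, 2}. A clique must lie in a single bag of any decomposition, so no decomposition can have width below 2. Hence tw(G) = 2 exactly.

Treewidth 2.
One such decomposition:
Bags: B1 = {0, 1, 2}
Tree: (single bag)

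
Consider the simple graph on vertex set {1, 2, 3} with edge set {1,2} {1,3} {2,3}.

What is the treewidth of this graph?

A width-2 tree decomposition is:
Bags: B1 = {1, 2, 3}
Tree: (single bag)
With just one bag of size 3, the width is 3 − 1 = 2, so tw(G) ≤ 2. For the lower bound, the 3 vertices {1, 2, 3} are pairwise adjacent, and any tree decomposition puts a clique entirely inside one bag — forcing width ≥ 2. Hence tw(G) = 2 exactly.

2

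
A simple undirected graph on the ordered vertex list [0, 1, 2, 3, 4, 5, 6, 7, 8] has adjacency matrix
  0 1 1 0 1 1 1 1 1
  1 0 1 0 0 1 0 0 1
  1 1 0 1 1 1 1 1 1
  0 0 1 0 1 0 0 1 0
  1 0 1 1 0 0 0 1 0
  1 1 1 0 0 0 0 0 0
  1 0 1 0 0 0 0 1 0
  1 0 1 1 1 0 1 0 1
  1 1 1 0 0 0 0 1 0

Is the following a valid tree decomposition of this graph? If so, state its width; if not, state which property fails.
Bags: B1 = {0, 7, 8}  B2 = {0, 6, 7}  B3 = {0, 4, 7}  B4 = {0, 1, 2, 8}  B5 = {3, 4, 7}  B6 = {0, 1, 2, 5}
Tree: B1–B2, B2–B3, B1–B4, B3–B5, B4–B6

No — edge (2,7) lies in no bag.

A tree decomposition must satisfy three properties: every vertex lies in some bag; for every edge, both endpoints lie together in some bag; and for every vertex, the bags containing it form a connected subtree. Here edge (2,7) lies in no bag, so the decomposition is invalid.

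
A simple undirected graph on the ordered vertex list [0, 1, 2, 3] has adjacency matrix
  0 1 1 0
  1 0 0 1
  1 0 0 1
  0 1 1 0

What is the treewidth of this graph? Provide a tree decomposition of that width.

Treewidth 2.
One such decomposition:
Bags: B1 = {0, 1, 3}  B2 = {0, 2, 3}
Tree: B1–B2

Every bag has size at most 3, so the width is 3 − 1 = 2 and tw(G) ≤ 2. Since 0–1–3–2–0 is a cycle in G, G is not acyclic. Forests are exactly the graphs of treewidth ≤ 1, so tw(G) ≥ 2. The upper and lower bounds meet at 2, so that is the treewidth.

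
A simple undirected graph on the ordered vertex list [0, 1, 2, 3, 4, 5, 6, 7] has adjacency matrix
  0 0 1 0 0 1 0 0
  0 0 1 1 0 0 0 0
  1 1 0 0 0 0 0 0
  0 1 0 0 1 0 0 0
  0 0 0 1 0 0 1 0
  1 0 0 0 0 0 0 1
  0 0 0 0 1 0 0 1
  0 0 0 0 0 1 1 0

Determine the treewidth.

A width-2 tree decomposition is:
Bags: B1 = {5, 6, 7}  B2 = {0, 5, 6}  B3 = {0, 2, 6}  B4 = {1, 2, 6}  B5 = {1, 3, 6}  B6 = {3, 4, 6}
Tree: B1–B2, B2–B3, B3–B4, B4–B5, B5–B6
Each bag holds 3 vertices, so the decomposition has width 2, which upper-bounds the treewidth. The edges 6–7–5–0–2–1–3–4–6 form a cycle, so G is not a tree and its treewidth is at least 2. Combining the bounds, tw(G) = 2.

2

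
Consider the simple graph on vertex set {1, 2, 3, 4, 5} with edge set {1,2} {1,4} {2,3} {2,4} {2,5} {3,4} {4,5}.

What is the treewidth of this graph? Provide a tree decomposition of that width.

The largest bag has 3 vertices, giving width 2; this decomposition certifies tw(G) ≤ 2. On the other hand G contains the 3-clique {1, 2, 4}. A clique must lie in a single bag of any decomposition, so no decomposition can have width below 2. Combining the bounds, tw(G) = 2.

Treewidth 2.
One optimal decomposition is:
Bags: B1 = {2, 3, 4}  B2 = {1, 2, 4}  B3 = {2, 4, 5}
Tree: B1–B2, B1–B3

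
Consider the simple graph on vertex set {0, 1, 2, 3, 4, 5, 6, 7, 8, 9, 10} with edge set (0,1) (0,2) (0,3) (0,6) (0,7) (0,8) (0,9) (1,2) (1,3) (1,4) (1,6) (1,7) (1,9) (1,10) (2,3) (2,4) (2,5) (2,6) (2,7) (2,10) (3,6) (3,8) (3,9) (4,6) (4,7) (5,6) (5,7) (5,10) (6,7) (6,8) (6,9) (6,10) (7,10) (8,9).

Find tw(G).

A width-4 tree decomposition is:
Bags: B1 = {0, 1, 2, 3, 6}  B2 = {0, 1, 2, 6, 7}  B3 = {1, 2, 6, 7, 10}  B4 = {2, 5, 6, 7, 10}  B5 = {0, 1, 3, 6, 9}  B6 = {0, 3, 6, 8, 9}  B7 = {1, 2, 4, 6, 7}
Tree: B1–B2, B2–B3, B3–B4, B1–B5, B5–B6, B2–B7
Every bag has size at most 5, so the width is 5 − 1 = 4 and tw(G) ≤ 4. Conversely, {0, 3, 6, 8, 9} is a clique of size 5, and the vertices of any clique must share a bag in every tree decomposition; so some bag has ≥ 5 vertices and tw(G) ≥ 4. The upper and lower bounds meet at 4, so that is the treewidth.

4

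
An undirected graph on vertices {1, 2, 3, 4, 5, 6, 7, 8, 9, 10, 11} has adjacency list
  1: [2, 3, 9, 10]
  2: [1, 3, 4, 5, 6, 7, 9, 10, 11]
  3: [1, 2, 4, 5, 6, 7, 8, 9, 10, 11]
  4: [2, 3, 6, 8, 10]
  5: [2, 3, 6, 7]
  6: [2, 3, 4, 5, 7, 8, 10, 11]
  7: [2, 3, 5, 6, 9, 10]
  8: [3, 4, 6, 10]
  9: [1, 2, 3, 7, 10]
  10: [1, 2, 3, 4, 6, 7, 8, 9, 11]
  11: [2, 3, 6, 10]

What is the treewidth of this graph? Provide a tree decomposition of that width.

Every bag has size at most 5, so the width is 5 − 1 = 4 and tw(G) ≤ 4. On the other hand G contains the 5-clique {3, 4, 6, 8, 10}. A clique must lie in a single bag of any decomposition, so no decomposition can have width below 4. Combining the bounds, tw(G) = 4.

Treewidth 4.
One such decomposition:
Bags: B1 = {2, 3, 7, 9, 10}  B2 = {2, 3, 6, 7, 10}  B3 = {2, 3, 6, 10, 11}  B4 = {1, 2, 3, 9, 10}  B5 = {2, 3, 5, 6, 7}  B6 = {2, 3, 4, 6, 10}  B7 = {3, 4, 6, 8, 10}
Tree: B1–B2, B2–B3, B1–B4, B2–B5, B2–B6, B6–B7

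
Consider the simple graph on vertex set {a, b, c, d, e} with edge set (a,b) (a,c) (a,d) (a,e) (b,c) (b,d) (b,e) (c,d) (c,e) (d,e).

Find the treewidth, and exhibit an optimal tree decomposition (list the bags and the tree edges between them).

With just one bag of size 5, the width is 5 − 1 = 4, so tw(G) ≤ 4. For the lower bound, the 5 vertices {a, b, c, d, e} are pairwise adjacent, and any tree decomposition puts a clique entirely inside one bag — forcing width ≥ 4. Combining the bounds, tw(G) = 4.

Treewidth 4.
Bags: B1 = {a, b, c, d, e}
Tree: (single bag)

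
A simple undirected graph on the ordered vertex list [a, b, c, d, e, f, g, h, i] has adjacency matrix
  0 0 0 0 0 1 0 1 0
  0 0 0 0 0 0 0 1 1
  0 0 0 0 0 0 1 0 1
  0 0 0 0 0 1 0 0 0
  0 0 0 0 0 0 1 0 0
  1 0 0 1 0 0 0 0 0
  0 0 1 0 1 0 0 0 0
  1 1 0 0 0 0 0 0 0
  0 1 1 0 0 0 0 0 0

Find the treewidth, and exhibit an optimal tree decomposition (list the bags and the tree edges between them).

Treewidth 1.
One optimal decomposition is:
Bags: B1 = {d, f}  B2 = {a, f}  B3 = {a, h}  B4 = {b, h}  B5 = {b, i}  B6 = {c, i}  B7 = {c, g}  B8 = {e, g}
Tree: B1–B2, B2–B3, B3–B4, B4–B5, B5–B6, B6–B7, B7–B8

Every bag has size at most 2, so the width is 2 − 1 = 1 and tw(G) ≤ 1. Any graph with an edge has treewidth ≥ 1, and G has the edge d–f. Hence tw(G) = 1 exactly.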